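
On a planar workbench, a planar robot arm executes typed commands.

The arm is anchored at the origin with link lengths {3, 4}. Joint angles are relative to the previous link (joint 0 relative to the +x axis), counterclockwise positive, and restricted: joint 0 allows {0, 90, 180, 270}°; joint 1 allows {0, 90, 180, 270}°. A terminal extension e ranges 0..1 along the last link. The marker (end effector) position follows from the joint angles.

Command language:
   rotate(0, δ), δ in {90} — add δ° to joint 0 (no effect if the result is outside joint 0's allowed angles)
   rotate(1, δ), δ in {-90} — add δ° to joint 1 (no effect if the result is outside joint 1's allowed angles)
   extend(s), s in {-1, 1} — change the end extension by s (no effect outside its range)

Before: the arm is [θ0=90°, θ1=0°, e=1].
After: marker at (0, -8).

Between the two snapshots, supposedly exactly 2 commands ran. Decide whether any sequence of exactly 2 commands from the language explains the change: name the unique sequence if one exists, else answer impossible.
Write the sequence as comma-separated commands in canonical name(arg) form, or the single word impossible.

rotate(0, 90), rotate(0, 90)

start: [θ0=90°, θ1=0°, e=1]
t=1 rotate(0, 90) ⇒ [θ0=180°, θ1=0°, e=1]
t=2 rotate(0, 90) ⇒ [θ0=270°, θ1=0°, e=1]
all 16 alternatives checked — unique.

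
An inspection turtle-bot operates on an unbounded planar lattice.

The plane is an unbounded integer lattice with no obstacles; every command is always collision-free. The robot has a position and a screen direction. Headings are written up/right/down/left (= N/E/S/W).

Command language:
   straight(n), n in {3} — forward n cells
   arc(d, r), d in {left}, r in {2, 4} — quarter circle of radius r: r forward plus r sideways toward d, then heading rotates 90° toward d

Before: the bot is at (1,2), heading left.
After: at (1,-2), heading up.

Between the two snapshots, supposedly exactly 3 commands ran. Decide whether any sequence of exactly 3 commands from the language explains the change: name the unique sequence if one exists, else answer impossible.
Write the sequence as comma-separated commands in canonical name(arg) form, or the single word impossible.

key: order matters: swapping arc(left, 4) and arc(left, 2) lands elsewhere
from: at (1,2), heading left
[1] after arc(left, 4): at (-3,-2), heading down
[2] after arc(left, 2): at (-1,-4), heading right
[3] after arc(left, 2): at (1,-2), heading up
no other 3-command option fits: unique.

arc(left, 4), arc(left, 2), arc(left, 2)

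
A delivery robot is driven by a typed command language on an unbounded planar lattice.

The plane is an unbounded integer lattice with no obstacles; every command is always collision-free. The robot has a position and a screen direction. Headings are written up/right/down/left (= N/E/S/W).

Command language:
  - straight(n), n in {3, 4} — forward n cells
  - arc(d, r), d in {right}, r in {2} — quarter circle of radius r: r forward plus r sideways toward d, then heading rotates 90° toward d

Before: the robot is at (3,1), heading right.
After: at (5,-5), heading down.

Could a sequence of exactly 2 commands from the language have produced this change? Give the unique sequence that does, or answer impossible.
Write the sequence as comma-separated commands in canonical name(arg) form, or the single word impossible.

key: cell and facing (now S) both changed — the 2 commands mix motion and turning
t0: at (3,1), heading right
[1] after arc(right, 2): at (5,-1), heading down
[2] after straight(4): at (5,-5), heading down
no other 2-command option fits: unique.

arc(right, 2), straight(4)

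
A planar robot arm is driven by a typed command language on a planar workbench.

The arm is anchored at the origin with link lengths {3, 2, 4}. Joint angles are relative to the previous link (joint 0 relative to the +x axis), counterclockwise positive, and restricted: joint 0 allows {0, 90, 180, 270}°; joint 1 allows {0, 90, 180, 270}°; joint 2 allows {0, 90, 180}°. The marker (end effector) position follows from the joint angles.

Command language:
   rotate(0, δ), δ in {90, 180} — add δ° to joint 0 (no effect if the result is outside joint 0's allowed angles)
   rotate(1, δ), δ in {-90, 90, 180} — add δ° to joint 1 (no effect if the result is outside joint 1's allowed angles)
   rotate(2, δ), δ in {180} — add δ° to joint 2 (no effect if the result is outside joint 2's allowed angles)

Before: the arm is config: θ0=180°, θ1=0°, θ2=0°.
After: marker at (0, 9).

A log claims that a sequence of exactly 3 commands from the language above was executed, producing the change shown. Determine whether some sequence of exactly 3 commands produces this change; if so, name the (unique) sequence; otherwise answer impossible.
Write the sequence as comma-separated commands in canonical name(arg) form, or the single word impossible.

initial: config: θ0=180°, θ1=0°, θ2=0°
step 1 (rotate(0, 90)): config: θ0=270°, θ1=0°, θ2=0°
step 2 (rotate(0, 90)): config: θ0=0°, θ1=0°, θ2=0°
step 3 (rotate(0, 90)): config: θ0=90°, θ1=0°, θ2=0°
all 216 alternatives checked — unique.

rotate(0, 90), rotate(0, 90), rotate(0, 90)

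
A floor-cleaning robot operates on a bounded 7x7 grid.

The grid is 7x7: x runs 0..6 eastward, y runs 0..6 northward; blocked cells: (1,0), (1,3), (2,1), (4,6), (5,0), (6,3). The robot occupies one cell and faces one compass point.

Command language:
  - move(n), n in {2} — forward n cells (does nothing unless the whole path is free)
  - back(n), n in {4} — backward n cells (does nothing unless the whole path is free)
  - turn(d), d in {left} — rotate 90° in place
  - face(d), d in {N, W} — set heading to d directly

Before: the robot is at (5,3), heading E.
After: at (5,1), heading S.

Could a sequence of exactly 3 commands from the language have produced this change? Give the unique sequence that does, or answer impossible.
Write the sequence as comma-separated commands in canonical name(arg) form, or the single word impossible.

key: cell and facing (now S) both changed — the 3 commands mix motion and turning
t0: at (5,3), heading E
t=1 face(W) ⇒ at (5,3), heading W
t=2 turn(left) ⇒ at (5,3), heading S
t=3 move(2) ⇒ at (5,1), heading S
no other 3-command option fits: unique.

face(W), turn(left), move(2)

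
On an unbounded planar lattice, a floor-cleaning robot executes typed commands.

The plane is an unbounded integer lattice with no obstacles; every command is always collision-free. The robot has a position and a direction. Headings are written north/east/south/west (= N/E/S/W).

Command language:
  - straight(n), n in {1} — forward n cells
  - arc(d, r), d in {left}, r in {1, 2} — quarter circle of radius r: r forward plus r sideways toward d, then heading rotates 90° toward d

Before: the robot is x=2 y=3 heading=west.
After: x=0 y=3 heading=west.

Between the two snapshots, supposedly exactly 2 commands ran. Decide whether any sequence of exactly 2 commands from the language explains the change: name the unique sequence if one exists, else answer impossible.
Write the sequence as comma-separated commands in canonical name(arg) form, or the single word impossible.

key: still facing W at the end — nothing in the sequence rotates
from: x=2 y=3 heading=west
[1] after straight(1): x=1 y=3 heading=west
[2] after straight(1): x=0 y=3 heading=west
all 9 alternatives checked — unique.

straight(1), straight(1)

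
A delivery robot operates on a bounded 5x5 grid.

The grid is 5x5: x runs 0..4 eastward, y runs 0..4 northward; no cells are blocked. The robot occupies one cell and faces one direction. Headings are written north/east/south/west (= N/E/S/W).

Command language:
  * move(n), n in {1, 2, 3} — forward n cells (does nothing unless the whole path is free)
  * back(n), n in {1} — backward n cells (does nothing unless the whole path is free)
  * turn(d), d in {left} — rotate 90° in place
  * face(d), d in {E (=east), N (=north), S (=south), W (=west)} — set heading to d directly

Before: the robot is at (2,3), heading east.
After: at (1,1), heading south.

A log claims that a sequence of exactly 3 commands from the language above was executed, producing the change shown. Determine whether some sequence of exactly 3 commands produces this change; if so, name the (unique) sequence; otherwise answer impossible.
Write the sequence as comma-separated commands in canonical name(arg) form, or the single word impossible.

key: cell and facing (now S) both changed — the 3 commands mix motion and turning
start: at (2,3), heading east
[1] after back(1): at (1,3), heading east
[2] after face(S): at (1,3), heading south
[3] after move(2): at (1,1), heading south
no rival 3-sequence matches.

back(1), face(S), move(2)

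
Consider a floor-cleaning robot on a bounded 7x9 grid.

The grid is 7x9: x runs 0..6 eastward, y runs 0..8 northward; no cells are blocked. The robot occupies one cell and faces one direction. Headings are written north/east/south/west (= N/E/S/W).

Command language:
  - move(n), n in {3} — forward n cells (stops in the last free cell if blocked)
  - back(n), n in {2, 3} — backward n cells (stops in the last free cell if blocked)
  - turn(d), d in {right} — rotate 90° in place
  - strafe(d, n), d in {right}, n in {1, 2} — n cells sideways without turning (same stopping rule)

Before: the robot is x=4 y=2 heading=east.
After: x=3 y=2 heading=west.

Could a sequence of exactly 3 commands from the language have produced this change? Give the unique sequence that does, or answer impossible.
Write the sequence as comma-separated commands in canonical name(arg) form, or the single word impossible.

turn(right), strafe(right, 1), turn(right)

key: position moved to (3,2) AND the heading swung to W — translation plus rotation needed
t0: x=4 y=2 heading=east
t=1 turn(right) ⇒ x=4 y=2 heading=south
t=2 strafe(right, 1) ⇒ x=3 y=2 heading=south
t=3 turn(right) ⇒ x=3 y=2 heading=west
uniquely the one of 216 3-step routes that fits.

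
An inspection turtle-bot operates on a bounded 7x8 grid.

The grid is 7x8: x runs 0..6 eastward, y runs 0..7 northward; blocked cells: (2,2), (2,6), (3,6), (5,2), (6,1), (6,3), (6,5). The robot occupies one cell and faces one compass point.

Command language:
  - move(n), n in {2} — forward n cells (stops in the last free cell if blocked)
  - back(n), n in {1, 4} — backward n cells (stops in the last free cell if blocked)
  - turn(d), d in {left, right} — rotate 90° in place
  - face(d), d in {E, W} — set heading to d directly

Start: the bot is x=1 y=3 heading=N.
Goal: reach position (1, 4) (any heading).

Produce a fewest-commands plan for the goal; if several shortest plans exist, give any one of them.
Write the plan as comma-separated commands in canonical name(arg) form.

from: x=1 y=3 heading=N
1. move(2) → x=1 y=5 heading=N
2. back(1) → x=1 y=4 heading=N
no 1-step plan works, so 2 is optimal.

move(2), back(1)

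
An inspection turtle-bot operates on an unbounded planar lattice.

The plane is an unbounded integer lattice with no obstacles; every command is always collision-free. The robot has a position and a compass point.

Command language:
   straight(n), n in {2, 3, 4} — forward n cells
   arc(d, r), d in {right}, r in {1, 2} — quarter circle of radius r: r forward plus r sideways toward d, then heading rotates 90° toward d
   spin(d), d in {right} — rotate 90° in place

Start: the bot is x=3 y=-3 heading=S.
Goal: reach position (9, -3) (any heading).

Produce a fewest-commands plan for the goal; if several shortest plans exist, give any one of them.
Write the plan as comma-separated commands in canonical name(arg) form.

arc(right, 1), arc(right, 1), spin(right), straight(4), straight(4)

start: x=3 y=-3 heading=S
t=1 arc(right, 1) ⇒ x=2 y=-4 heading=W
t=2 arc(right, 1) ⇒ x=1 y=-3 heading=N
t=3 spin(right) ⇒ x=1 y=-3 heading=E
t=4 straight(4) ⇒ x=5 y=-3 heading=E
t=5 straight(4) ⇒ x=9 y=-3 heading=E
shorter routes all fall short; 5 is best.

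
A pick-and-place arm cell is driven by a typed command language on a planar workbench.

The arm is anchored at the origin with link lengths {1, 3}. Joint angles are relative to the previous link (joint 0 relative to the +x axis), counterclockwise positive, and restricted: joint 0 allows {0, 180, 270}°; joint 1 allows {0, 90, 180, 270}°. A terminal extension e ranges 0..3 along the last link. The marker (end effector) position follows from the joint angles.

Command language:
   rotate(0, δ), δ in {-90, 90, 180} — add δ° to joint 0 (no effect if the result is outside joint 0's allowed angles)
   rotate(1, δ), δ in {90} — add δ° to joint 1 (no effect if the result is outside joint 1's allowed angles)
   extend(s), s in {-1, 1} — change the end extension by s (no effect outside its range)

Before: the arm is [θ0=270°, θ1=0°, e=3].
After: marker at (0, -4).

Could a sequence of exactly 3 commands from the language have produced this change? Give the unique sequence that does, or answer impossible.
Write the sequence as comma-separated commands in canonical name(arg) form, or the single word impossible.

start: [θ0=270°, θ1=0°, e=3]
step 1 (extend(-1)): [θ0=270°, θ1=0°, e=2]
step 2 (extend(-1)): [θ0=270°, θ1=0°, e=1]
step 3 (extend(-1)): [θ0=270°, θ1=0°, e=0]
uniquely the one of 216 3-step routes that fits.

extend(-1), extend(-1), extend(-1)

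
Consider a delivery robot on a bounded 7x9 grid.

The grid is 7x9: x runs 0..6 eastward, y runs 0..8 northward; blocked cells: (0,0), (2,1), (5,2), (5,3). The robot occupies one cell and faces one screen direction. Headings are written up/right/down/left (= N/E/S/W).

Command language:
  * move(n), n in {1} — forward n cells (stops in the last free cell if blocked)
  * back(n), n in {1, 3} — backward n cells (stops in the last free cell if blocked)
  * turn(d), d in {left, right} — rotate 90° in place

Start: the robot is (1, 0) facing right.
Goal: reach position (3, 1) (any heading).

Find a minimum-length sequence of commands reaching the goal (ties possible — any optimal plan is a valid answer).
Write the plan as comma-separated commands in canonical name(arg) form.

move(1), move(1), turn(left), move(1)

from: (1, 0) facing right
1. move(1) → (2, 0) facing right
2. move(1) → (3, 0) facing right
3. turn(left) → (3, 0) facing up
4. move(1) → (3, 1) facing up
minimal: 4 command(s), checked below 4.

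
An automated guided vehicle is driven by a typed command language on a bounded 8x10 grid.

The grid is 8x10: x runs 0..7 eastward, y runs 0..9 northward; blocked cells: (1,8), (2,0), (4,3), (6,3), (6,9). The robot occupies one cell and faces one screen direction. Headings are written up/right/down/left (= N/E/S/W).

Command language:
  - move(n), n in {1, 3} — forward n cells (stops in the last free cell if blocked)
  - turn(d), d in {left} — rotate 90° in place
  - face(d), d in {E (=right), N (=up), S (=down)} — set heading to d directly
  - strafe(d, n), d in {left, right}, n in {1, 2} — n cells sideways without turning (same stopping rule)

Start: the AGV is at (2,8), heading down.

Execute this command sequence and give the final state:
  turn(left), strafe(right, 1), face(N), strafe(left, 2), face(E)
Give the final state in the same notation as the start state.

at (0,7), heading right

t0: at (2,8), heading down
[1] after turn(left): at (2,8), heading right
[2] after strafe(right, 1): at (2,7), heading right
[3] after face(N): at (2,7), heading up
[4] after strafe(left, 2): at (0,7), heading up
[5] after face(E): at (0,7), heading right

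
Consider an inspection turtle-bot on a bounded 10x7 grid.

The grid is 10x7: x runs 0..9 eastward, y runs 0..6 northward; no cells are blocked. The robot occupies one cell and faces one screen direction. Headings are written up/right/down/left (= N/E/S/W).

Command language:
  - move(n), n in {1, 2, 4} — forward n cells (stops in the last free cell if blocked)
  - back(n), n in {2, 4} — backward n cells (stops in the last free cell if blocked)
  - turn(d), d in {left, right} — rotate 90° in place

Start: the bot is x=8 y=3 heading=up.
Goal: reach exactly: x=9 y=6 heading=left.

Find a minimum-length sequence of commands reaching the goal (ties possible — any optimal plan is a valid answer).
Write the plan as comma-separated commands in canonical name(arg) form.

from: x=8 y=3 heading=up
t=1 move(4) ⇒ x=8 y=6 heading=up
t=2 turn(left) ⇒ x=8 y=6 heading=left
t=3 back(4) ⇒ x=9 y=6 heading=left
shorter routes all fall short; 3 is best.

move(4), turn(left), back(4)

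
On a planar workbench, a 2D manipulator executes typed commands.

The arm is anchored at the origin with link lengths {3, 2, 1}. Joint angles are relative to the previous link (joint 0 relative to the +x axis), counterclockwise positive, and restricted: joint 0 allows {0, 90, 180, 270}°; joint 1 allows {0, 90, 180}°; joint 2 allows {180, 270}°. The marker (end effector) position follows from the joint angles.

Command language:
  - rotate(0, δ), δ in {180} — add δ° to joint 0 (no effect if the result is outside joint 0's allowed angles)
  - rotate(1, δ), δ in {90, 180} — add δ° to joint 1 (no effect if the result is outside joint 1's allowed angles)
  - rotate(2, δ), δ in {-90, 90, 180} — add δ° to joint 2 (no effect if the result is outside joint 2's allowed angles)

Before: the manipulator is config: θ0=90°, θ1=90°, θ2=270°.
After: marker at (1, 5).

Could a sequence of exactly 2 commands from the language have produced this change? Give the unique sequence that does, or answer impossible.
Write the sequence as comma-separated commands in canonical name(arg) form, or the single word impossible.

key: running rotate(1, 180) before rotate(1, 90) would end elsewhere — order is forced
t0: config: θ0=90°, θ1=90°, θ2=270°
1. rotate(1, 90) → config: θ0=90°, θ1=180°, θ2=270°
2. rotate(1, 180) → config: θ0=90°, θ1=0°, θ2=270°
all 36 alternatives checked — unique.

rotate(1, 90), rotate(1, 180)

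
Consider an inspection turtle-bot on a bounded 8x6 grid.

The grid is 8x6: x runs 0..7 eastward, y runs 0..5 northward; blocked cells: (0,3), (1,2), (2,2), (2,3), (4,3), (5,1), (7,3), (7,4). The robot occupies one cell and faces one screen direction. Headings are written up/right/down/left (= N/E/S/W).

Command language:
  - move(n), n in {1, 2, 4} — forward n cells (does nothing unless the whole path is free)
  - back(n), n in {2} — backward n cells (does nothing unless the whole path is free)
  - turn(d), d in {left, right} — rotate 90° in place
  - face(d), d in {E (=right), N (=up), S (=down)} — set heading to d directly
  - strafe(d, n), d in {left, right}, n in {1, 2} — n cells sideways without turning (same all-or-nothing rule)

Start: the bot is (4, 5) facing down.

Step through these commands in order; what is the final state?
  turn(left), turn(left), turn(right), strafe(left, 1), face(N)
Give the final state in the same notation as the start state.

(4, 5) facing up

begin: (4, 5) facing down
1. turn(left) → (4, 5) facing right
2. turn(left) → (4, 5) facing up
3. turn(right) → (4, 5) facing right
4. strafe(left, 1) → (4, 5) facing right
5. face(N) → (4, 5) facing up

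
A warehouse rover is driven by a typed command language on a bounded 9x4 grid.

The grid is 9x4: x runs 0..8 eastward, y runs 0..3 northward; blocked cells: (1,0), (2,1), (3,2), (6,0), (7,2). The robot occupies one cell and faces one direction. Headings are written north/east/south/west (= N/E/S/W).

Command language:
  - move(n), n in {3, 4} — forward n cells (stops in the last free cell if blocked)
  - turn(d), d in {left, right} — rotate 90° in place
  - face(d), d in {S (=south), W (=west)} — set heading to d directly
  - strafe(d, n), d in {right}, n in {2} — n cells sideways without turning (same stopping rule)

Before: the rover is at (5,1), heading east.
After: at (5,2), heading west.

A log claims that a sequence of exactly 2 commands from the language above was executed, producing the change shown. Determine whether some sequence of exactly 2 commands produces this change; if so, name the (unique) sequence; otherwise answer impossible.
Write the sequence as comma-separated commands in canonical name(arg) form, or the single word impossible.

impossible

all 49 sequences checked — none match.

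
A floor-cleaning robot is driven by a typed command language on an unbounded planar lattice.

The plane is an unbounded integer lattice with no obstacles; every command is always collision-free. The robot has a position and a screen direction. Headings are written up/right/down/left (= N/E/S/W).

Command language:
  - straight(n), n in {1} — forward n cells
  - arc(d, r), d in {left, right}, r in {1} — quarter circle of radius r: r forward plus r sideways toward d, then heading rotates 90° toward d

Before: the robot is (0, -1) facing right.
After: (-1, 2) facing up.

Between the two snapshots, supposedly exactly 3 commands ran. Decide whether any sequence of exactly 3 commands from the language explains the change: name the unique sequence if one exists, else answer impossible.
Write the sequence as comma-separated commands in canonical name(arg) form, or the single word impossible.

key: running arc(right, 1) before arc(left, 1) would end elsewhere — order is forced
t0: (0, -1) facing right
[1] after arc(left, 1): (1, 0) facing up
[2] after arc(left, 1): (0, 1) facing left
[3] after arc(right, 1): (-1, 2) facing up
no rival 3-sequence matches.

arc(left, 1), arc(left, 1), arc(right, 1)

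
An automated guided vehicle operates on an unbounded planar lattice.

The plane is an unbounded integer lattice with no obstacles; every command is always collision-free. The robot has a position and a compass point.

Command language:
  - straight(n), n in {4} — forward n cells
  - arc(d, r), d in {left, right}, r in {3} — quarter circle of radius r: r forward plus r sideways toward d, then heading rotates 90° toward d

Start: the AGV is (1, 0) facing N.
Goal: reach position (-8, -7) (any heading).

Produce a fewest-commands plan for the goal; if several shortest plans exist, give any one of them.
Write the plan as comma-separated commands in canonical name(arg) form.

from: (1, 0) facing N
1. arc(left, 3) → (-2, 3) facing W
2. arc(left, 3) → (-5, 0) facing S
3. straight(4) → (-5, -4) facing S
4. arc(right, 3) → (-8, -7) facing W
shorter routes all fall short; 4 is best.

arc(left, 3), arc(left, 3), straight(4), arc(right, 3)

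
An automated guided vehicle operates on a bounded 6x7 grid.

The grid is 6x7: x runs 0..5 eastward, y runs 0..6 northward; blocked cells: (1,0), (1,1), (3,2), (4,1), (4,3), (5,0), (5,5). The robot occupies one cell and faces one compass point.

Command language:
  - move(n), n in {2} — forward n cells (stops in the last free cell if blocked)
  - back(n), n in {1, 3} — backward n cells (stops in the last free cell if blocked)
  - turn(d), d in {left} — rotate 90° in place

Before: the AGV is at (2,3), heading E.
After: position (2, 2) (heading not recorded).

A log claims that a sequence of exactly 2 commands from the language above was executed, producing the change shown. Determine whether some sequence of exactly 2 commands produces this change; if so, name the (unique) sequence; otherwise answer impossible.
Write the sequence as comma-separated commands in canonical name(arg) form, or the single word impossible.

turn(left), back(1)

key: order matters: swapping turn(left) and back(1) lands elsewhere
initial: at (2,3), heading E
t=1 turn(left) ⇒ at (2,3), heading N
t=2 back(1) ⇒ at (2,2), heading N
no other 2-command option fits: unique.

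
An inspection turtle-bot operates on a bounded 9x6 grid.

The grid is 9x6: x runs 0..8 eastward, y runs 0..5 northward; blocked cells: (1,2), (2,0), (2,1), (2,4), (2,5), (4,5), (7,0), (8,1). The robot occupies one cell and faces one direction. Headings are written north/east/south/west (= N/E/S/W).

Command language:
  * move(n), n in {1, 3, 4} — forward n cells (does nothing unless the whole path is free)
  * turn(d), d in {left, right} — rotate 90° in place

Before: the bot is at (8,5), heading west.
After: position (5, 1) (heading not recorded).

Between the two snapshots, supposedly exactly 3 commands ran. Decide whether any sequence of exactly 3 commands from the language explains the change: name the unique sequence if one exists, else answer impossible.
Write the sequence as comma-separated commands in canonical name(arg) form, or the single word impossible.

key: order matters: swapping move(3) and move(4) lands elsewhere
from: at (8,5), heading west
[1] after move(3): at (5,5), heading west
[2] after turn(left): at (5,5), heading south
[3] after move(4): at (5,1), heading south
no rival 3-sequence matches.

move(3), turn(left), move(4)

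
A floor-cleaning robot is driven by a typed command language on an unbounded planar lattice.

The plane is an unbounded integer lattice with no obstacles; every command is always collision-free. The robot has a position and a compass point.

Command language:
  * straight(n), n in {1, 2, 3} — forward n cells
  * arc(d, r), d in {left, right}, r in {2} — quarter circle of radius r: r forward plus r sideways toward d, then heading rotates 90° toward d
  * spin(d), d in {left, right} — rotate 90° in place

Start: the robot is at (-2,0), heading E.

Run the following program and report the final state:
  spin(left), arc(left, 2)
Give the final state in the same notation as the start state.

initial: at (-2,0), heading E
1. spin(left) → at (-2,0), heading N
2. arc(left, 2) → at (-4,2), heading W

at (-4,2), heading W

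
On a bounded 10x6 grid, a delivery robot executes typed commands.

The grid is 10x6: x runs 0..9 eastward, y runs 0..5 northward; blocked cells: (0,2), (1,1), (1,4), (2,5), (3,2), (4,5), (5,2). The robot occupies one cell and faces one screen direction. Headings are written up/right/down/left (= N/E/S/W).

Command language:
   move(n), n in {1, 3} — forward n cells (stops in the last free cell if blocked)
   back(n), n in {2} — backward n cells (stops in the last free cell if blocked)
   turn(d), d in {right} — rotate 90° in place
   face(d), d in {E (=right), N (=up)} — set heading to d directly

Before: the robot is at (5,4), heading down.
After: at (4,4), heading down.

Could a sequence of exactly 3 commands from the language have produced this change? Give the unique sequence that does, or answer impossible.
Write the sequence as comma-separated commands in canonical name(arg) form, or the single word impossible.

impossible

every 3-command combo misses the target.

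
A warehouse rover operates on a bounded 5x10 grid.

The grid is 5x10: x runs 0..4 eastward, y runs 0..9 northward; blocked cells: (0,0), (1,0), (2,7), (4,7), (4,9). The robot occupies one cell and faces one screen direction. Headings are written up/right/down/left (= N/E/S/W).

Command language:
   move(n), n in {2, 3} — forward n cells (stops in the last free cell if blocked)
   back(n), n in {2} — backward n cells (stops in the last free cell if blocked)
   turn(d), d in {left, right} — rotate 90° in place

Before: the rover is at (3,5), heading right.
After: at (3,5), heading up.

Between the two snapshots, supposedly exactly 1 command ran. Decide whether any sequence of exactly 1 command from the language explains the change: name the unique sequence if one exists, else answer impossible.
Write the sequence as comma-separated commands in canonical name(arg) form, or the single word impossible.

key: parked at (3,5) the whole time — nothing moves the robot
t0: at (3,5), heading right
step 1 (turn(left)): at (3,5), heading up
no rival 1-sequence matches.

turn(left)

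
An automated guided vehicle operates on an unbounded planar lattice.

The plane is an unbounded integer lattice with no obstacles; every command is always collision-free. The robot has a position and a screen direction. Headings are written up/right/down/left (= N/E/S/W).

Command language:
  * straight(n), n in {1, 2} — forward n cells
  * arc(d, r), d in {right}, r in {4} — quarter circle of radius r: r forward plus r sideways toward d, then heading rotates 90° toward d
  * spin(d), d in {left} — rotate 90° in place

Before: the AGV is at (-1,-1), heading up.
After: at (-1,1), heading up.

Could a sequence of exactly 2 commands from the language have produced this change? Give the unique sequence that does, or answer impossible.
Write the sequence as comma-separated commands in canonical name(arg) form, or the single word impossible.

key: still facing N at the end — nothing in the sequence rotates
t0: at (-1,-1), heading up
1. straight(1) → at (-1,0), heading up
2. straight(1) → at (-1,1), heading up
uniquely the one of 16 2-step routes that fits.

straight(1), straight(1)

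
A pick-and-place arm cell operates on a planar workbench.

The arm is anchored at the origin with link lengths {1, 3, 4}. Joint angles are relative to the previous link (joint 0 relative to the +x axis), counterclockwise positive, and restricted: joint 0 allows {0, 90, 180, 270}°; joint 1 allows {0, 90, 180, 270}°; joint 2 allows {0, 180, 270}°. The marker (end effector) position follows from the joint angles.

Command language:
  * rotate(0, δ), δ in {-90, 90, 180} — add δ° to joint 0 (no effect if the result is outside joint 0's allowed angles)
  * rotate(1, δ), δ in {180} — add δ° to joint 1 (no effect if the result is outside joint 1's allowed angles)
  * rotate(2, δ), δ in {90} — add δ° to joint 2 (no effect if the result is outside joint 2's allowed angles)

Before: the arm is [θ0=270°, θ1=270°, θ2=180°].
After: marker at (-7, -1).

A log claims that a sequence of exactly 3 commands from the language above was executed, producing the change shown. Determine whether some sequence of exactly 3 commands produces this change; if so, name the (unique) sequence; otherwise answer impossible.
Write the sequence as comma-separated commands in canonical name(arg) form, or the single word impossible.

rotate(2, 90), rotate(2, 90), rotate(2, 90)

t0: [θ0=270°, θ1=270°, θ2=180°]
t=1 rotate(2, 90) ⇒ [θ0=270°, θ1=270°, θ2=270°]
t=2 rotate(2, 90) ⇒ [θ0=270°, θ1=270°, θ2=0°]
t=3 rotate(2, 90) ⇒ [θ0=270°, θ1=270°, θ2=0°]
no other 3-command option fits: unique.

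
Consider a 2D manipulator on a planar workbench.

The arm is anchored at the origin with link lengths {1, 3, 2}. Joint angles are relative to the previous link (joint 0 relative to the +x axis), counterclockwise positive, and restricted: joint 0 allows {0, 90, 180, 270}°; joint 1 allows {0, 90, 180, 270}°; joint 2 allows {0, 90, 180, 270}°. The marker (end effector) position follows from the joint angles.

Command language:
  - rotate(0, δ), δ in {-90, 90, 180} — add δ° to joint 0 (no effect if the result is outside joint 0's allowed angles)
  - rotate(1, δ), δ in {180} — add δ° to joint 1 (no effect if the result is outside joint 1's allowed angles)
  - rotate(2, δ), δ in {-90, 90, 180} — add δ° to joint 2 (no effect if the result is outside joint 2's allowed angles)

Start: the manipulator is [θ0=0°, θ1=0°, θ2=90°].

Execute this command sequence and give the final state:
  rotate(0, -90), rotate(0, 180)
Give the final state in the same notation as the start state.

[θ0=90°, θ1=0°, θ2=90°]

t0: [θ0=0°, θ1=0°, θ2=90°]
t=1 rotate(0, -90) ⇒ [θ0=270°, θ1=0°, θ2=90°]
t=2 rotate(0, 180) ⇒ [θ0=90°, θ1=0°, θ2=90°]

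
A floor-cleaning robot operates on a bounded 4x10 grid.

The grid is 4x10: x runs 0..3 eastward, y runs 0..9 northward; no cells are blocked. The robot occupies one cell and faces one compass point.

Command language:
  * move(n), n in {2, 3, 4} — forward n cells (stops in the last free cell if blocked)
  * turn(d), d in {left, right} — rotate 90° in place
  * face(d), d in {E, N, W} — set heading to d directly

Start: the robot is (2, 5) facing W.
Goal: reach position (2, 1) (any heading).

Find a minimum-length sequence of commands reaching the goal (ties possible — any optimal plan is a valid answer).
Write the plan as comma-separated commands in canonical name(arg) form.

turn(left), move(4)

initial: (2, 5) facing W
1. turn(left) → (2, 5) facing S
2. move(4) → (2, 1) facing S
minimal: 2 command(s), checked below 2.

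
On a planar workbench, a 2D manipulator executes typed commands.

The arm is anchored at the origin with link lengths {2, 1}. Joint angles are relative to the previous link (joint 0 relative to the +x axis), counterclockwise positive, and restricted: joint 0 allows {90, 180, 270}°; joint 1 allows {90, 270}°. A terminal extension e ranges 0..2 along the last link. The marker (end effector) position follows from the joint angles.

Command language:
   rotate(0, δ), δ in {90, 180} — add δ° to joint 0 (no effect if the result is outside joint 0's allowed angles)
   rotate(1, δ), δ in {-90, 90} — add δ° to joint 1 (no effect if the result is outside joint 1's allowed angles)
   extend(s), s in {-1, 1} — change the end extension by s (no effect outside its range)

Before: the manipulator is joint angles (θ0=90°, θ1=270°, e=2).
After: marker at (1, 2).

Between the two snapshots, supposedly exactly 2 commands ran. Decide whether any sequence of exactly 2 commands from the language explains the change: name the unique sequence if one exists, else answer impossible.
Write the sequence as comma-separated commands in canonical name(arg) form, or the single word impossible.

extend(-1), extend(-1)

t0: joint angles (θ0=90°, θ1=270°, e=2)
step 1 (extend(-1)): joint angles (θ0=90°, θ1=270°, e=1)
step 2 (extend(-1)): joint angles (θ0=90°, θ1=270°, e=0)
no rival 2-sequence matches.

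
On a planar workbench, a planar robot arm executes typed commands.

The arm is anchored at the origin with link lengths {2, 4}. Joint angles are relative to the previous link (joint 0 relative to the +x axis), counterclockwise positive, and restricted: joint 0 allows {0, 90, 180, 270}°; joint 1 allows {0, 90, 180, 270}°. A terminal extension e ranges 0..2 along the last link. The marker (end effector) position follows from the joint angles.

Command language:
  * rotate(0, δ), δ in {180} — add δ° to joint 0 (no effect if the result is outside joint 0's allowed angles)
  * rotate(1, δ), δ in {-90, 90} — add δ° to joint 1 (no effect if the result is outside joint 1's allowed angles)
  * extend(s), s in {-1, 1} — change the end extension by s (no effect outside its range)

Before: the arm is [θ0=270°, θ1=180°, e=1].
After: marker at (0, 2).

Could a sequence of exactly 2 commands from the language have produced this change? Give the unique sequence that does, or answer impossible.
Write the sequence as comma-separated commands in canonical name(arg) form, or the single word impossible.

extend(-1), extend(-1)

start: [θ0=270°, θ1=180°, e=1]
step 1 (extend(-1)): [θ0=270°, θ1=180°, e=0]
step 2 (extend(-1)): [θ0=270°, θ1=180°, e=0]
no rival 2-sequence matches.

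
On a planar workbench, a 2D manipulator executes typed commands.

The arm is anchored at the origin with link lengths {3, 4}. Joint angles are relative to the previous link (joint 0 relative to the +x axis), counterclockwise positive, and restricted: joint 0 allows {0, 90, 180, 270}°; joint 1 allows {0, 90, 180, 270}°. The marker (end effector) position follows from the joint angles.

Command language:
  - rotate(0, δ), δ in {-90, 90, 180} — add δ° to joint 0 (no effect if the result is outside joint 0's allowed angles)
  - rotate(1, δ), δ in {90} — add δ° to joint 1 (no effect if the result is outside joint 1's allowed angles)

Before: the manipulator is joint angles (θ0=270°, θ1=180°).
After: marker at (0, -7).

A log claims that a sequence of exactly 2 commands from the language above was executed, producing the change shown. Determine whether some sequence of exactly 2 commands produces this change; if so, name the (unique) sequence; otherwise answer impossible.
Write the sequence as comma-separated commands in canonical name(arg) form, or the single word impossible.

rotate(1, 90), rotate(1, 90)

start: joint angles (θ0=270°, θ1=180°)
step 1 (rotate(1, 90)): joint angles (θ0=270°, θ1=270°)
step 2 (rotate(1, 90)): joint angles (θ0=270°, θ1=0°)
all 16 alternatives checked — unique.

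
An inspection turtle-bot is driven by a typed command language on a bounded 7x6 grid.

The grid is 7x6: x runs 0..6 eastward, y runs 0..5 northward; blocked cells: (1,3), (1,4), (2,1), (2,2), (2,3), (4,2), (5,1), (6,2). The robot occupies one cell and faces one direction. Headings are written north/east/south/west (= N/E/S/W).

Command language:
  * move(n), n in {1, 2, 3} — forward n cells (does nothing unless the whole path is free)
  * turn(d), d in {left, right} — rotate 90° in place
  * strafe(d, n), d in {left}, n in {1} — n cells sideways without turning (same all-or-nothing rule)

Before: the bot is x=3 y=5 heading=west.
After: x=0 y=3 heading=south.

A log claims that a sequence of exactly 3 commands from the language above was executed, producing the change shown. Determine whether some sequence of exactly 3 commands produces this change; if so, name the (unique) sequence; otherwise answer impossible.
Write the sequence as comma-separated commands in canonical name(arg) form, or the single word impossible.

move(3), turn(left), move(2)

key: order matters: swapping move(3) and move(2) lands elsewhere
begin: x=3 y=5 heading=west
step 1 (move(3)): x=0 y=5 heading=west
step 2 (turn(left)): x=0 y=5 heading=south
step 3 (move(2)): x=0 y=3 heading=south
no other 3-command option fits: unique.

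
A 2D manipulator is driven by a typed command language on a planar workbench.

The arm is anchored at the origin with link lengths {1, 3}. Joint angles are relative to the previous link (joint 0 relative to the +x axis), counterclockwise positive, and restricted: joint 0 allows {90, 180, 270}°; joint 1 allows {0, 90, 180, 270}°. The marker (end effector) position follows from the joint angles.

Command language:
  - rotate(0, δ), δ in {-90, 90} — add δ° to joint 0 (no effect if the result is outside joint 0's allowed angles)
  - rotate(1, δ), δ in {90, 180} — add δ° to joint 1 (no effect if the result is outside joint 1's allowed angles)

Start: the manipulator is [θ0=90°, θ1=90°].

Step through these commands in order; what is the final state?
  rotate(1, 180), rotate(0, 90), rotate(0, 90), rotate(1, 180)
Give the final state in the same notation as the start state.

[θ0=270°, θ1=90°]

initial: [θ0=90°, θ1=90°]
1. rotate(1, 180) → [θ0=90°, θ1=270°]
2. rotate(0, 90) → [θ0=180°, θ1=270°]
3. rotate(0, 90) → [θ0=270°, θ1=270°]
4. rotate(1, 180) → [θ0=270°, θ1=90°]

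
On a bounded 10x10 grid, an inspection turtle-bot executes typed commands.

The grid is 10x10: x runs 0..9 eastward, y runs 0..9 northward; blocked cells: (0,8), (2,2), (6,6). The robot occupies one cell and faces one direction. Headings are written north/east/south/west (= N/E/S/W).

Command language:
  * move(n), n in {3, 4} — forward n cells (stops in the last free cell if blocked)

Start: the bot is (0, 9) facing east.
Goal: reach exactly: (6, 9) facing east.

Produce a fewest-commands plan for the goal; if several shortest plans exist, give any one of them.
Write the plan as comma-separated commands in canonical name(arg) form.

begin: (0, 9) facing east
1. move(3) → (3, 9) facing east
2. move(3) → (6, 9) facing east
minimal: 2 command(s), checked below 2.

move(3), move(3)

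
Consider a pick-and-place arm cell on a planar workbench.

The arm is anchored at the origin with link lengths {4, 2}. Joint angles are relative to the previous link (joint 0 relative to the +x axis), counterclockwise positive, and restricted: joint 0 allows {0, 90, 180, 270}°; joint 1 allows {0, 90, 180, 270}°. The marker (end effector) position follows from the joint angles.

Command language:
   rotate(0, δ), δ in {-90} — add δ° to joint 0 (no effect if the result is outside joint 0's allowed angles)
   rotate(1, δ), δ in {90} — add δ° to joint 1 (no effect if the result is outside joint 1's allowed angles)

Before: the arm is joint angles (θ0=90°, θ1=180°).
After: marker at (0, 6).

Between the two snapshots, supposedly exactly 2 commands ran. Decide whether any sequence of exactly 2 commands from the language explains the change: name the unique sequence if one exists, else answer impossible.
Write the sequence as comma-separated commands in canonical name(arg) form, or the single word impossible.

rotate(1, 90), rotate(1, 90)

begin: joint angles (θ0=90°, θ1=180°)
t=1 rotate(1, 90) ⇒ joint angles (θ0=90°, θ1=270°)
t=2 rotate(1, 90) ⇒ joint angles (θ0=90°, θ1=0°)
no rival 2-sequence matches.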